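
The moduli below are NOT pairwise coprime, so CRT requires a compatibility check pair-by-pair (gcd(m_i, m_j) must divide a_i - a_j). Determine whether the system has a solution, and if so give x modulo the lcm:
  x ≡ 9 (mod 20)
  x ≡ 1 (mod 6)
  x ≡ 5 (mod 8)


Moduli 20, 6, 8 are not pairwise coprime, so CRT works modulo lcm(m_i) when all pairwise compatibility conditions hold.
Pairwise compatibility: gcd(m_i, m_j) must divide a_i - a_j for every pair.
Merge one congruence at a time:
  Start: x ≡ 9 (mod 20).
  Combine with x ≡ 1 (mod 6): gcd(20, 6) = 2; 1 - 9 = -8, which IS divisible by 2, so compatible.
    Write x = 9 + 20·t and substitute into x ≡ 1 (mod 6): 20·t ≡ 1 − 9 = -8 (mod 6).
    Divide the congruence (and modulus) by g = 2: 10·t ≡ -4 (mod 3).
    Reduce coefficients mod 3: 1·t ≡ 2 (mod 3).
    So t ≡ 2 (mod 3).
    Then x = 9 + 20·2 = 49, valid modulo lcm(20, 6) = 60: x ≡ 49 (mod 60).
  Combine with x ≡ 5 (mod 8): gcd(60, 8) = 4; 5 - 49 = -44, which IS divisible by 4, so compatible.
    Write x = 49 + 60·t and substitute into x ≡ 5 (mod 8): 60·t ≡ 5 − 49 = -44 (mod 8).
    Divide the congruence (and modulus) by g = 4: 15·t ≡ -11 (mod 2).
    Reduce coefficients mod 2: 1·t ≡ 1 (mod 2).
    So t ≡ 1 (mod 2).
    Then x = 49 + 60·1 = 109, valid modulo lcm(60, 8) = 120: x ≡ 109 (mod 120).
Verify: 109 mod 20 = 9, 109 mod 6 = 1, 109 mod 8 = 5.

x ≡ 109 (mod 120).


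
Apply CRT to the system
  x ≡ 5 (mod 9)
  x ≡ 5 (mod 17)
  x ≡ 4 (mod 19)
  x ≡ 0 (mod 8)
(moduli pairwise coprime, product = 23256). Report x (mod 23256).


Product of moduli M = 9 · 17 · 19 · 8 = 23256.
Merge one congruence at a time:
  Start: x ≡ 5 (mod 9).
  Combine with x ≡ 5 (mod 17); new modulus lcm = 153.
    Write x = 5 + 9·t and substitute into x ≡ 5 (mod 17): 9·t ≡ 5 − 5 = 0 (mod 17).
    The inverse of 9 mod 17 is 2 (since 9·2 = 18 = 1·17 + 1), so t ≡ 2·0 = 0 ≡ 0 (mod 17).
    Then x = 5 + 9·0 = 5, valid modulo lcm(9, 17) = 153: x ≡ 5 (mod 153).
  Combine with x ≡ 4 (mod 19); new modulus lcm = 2907.
    Write x = 5 + 153·t and substitute into x ≡ 4 (mod 19): 153·t ≡ 4 − 5 = -1 (mod 19).
    Reduce coefficients mod 19: 1·t ≡ 18 (mod 19).
    So t ≡ 18 (mod 19).
    Then x = 5 + 153·18 = 2759, valid modulo lcm(153, 19) = 2907: x ≡ 2759 (mod 2907).
  Combine with x ≡ 0 (mod 8); new modulus lcm = 23256.
    Write x = 2759 + 2907·t and substitute into x ≡ 0 (mod 8): 2907·t ≡ 0 − 2759 = -2759 (mod 8).
    Reduce coefficients mod 8: 3·t ≡ 1 (mod 8).
    The inverse of 3 mod 8 is 3 (since 3·3 = 9 = 1·8 + 1), so t ≡ 3·1 = 3 ≡ 3 (mod 8).
    Then x = 2759 + 2907·3 = 11480, valid modulo lcm(2907, 8) = 23256: x ≡ 11480 (mod 23256).
Verify against each original: 11480 mod 9 = 5, 11480 mod 17 = 5, 11480 mod 19 = 4, 11480 mod 8 = 0.

x ≡ 11480 (mod 23256).


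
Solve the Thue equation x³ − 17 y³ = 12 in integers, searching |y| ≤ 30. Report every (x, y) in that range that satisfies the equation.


The equation is x³ - 17y³ = 12. For fixed y, x³ = 17·y³ + 12, so a solution requires the RHS to be a perfect cube.
Strategy: iterate y from -30 to 30, compute RHS = 17·y³ + 12, and check whether it is a (positive or negative) perfect cube.
Check small values of y:
  y = 0: RHS = 12 is not a perfect cube.
  y = 1: RHS = 29 is not a perfect cube.
  y = -1: RHS = -5 is not a perfect cube.
  y = 2: RHS = 148 is not a perfect cube.
  y = -2: RHS = -124 is not a perfect cube.
  y = 3: RHS = 471 is not a perfect cube.
  y = -3: RHS = -447 is not a perfect cube.
Continuing the search up to |y| = 30 finds no solutions either.
No (x, y) in the scanned range satisfies the equation.

No integer solutions with |y| ≤ 30.


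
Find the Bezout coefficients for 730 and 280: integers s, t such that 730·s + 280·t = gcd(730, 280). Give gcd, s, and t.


Euclidean algorithm on (730, 280) — divide until remainder is 0:
  730 = 2 · 280 + 170
  280 = 1 · 170 + 110
  170 = 1 · 110 + 60
  110 = 1 · 60 + 50
  60 = 1 · 50 + 10
  50 = 5 · 10 + 0
gcd(730, 280) = 10.
Track Bezout coefficients alongside the remainders: start with r₀ = 730 = a·1 + b·0 (s = 1, t = 0) and r₁ = 280 = a·0 + b·1 (s = 0, t = 1); each new remainder r_{k+1} = r_{k-1} − q_k·r_k inherits s_{k+1} = s_{k-1} − q_k·s_k, t_{k+1} = t_{k-1} − q_k·t_k, so r_k = a·s_k + b·t_k at every step:
  q = 2: r = 170, s = 1 − 2·0 = 1, t = 0 − 2·1 = -2  (check: 730·1 + 280·(-2) = 170)
  q = 1: r = 110, s = 0 − 1·1 = -1, t = 1 − 1·(-2) = 3  (check: 730·(-1) + 280·3 = 110)
  q = 1: r = 60, s = 1 − 1·(-1) = 2, t = -2 − 1·3 = -5  (check: 730·2 + 280·(-5) = 60)
  q = 1: r = 50, s = -1 − 1·2 = -3, t = 3 − 1·(-5) = 8  (check: 730·(-3) + 280·8 = 50)
  q = 1: r = 10, s = 2 − 1·(-3) = 5, t = -5 − 1·8 = -13  (check: 730·5 + 280·(-13) = 10)
The row with r = 10 (the gcd) gives the Bezout coefficients s = 5, t = -13.
Result: 730 · (5) + 280 · (-13) = 10.

gcd(730, 280) = 10; s = 5, t = -13 (check: 730·5 + 280·(-13) = 10).


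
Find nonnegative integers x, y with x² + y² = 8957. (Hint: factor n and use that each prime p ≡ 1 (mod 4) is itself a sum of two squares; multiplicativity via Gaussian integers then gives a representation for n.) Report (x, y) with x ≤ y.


Step 1: Factor n = 8957 = 13^2 · 53.
Step 2: Check the mod-4 condition on each prime factor: 13 ≡ 1 (mod 4), exponent 2; 53 ≡ 1 (mod 4), exponent 1.
All primes ≡ 3 (mod 4) appear to even exponent (or don't appear), so by the two-squares theorem n IS expressible as a sum of two squares.
Step 3: Build a representation. Here n = 13 · 13 · 53 is a product of primes ≡ 1 (mod 4). Each prime p ≡ 1 (mod 4) is itself a sum of two squares; find a² by testing p − a² for a perfect square:
  13: 13 − 1² = 12, 13 − 2² = 9 = 3² ⇒ 13 = 2² + 3².
  53: 53 − 1² = 52, 53 − 2² = 49 = 7² ⇒ 53 = 2² + 7².
  Combine using the Brahmagupta–Fibonacci identity (a² + b²)(c² + d²) = (ac − bd)² + (ad + bc)² = (ac + bd)² + (ad − bc)²:
  13 · 13 = 169: from (2² + 3²)(2² + 3²), take (2·2 − 3·3, 2·3 + 3·2) = (4 − 9, 6 + 6) = (-5, 12); dropping signs (only squares matter) gives (5, 12); check 5² + 12² = 25 + 144 = 169 ✓.
  169 · 53 = 8957: from (5² + 12²)(2² + 7²), take (5·2 − 12·7, 5·7 + 12·2) = (10 − 84, 35 + 24) = (-74, 59); dropping signs (only squares matter) gives (74, 59); check 74² + 59² = 5476 + 3481 = 8957 ✓.
Step 4: Order so x ≤ y and verify: 59² + 74² = 3481 + 5476 = 8957 = n. ✓

n = 8957 = 59² + 74² (one valid representation with x ≤ y).


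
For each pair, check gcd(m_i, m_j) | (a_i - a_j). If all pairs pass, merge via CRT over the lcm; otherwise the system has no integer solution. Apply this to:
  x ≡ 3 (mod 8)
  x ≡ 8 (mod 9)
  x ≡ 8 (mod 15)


Moduli 8, 9, 15 are not pairwise coprime, so CRT works modulo lcm(m_i) when all pairwise compatibility conditions hold.
Pairwise compatibility: gcd(m_i, m_j) must divide a_i - a_j for every pair.
Merge one congruence at a time:
  Start: x ≡ 3 (mod 8).
  Combine with x ≡ 8 (mod 9): gcd(8, 9) = 1; 8 - 3 = 5, which IS divisible by 1, so compatible.
    Write x = 3 + 8·t and substitute into x ≡ 8 (mod 9): 8·t ≡ 8 − 3 = 5 (mod 9).
    The inverse of 8 mod 9 is 8 (since 8·8 = 64 = 7·9 + 1), so t ≡ 8·5 = 40 ≡ 4 (mod 9).
    Then x = 3 + 8·4 = 35, valid modulo lcm(8, 9) = 72: x ≡ 35 (mod 72).
  Combine with x ≡ 8 (mod 15): gcd(72, 15) = 3; 8 - 35 = -27, which IS divisible by 3, so compatible.
    Write x = 35 + 72·t and substitute into x ≡ 8 (mod 15): 72·t ≡ 8 − 35 = -27 (mod 15).
    Divide the congruence (and modulus) by g = 3: 24·t ≡ -9 (mod 5).
    Reduce coefficients mod 5: 4·t ≡ 1 (mod 5).
    The inverse of 4 mod 5 is 4 (since 4·4 = 16 = 3·5 + 1), so t ≡ 4·1 = 4 ≡ 4 (mod 5).
    Then x = 35 + 72·4 = 323, valid modulo lcm(72, 15) = 360: x ≡ 323 (mod 360).
Verify: 323 mod 8 = 3, 323 mod 9 = 8, 323 mod 15 = 8.

x ≡ 323 (mod 360).


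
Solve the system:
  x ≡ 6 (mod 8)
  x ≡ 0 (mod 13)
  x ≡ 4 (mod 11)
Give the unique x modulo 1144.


Moduli 8, 13, 11 are pairwise coprime; by CRT there is a unique solution modulo M = 8 · 13 · 11 = 1144.
Solve pairwise, accumulating the modulus:
  Start with x ≡ 6 (mod 8).
  Combine with x ≡ 0 (mod 13): since gcd(8, 13) = 1, we get a unique residue mod 104.
    Write x = 6 + 8·t and substitute into x ≡ 0 (mod 13): 8·t ≡ 0 − 6 = -6 (mod 13).
    Reduce coefficients mod 13: 8·t ≡ 7 (mod 13).
    The inverse of 8 mod 13 is 5 (since 8·5 = 40 = 3·13 + 1), so t ≡ 5·7 = 35 ≡ 9 (mod 13).
    Then x = 6 + 8·9 = 78, valid modulo lcm(8, 13) = 104: x ≡ 78 (mod 104).
  Combine with x ≡ 4 (mod 11): since gcd(104, 11) = 1, we get a unique residue mod 1144.
    Write x = 78 + 104·t and substitute into x ≡ 4 (mod 11): 104·t ≡ 4 − 78 = -74 (mod 11).
    Reduce coefficients mod 11: 5·t ≡ 3 (mod 11).
    The inverse of 5 mod 11 is 9 (since 5·9 = 45 = 4·11 + 1), so t ≡ 9·3 = 27 ≡ 5 (mod 11).
    Then x = 78 + 104·5 = 598, valid modulo lcm(104, 11) = 1144: x ≡ 598 (mod 1144).
Verify: 598 mod 8 = 6 ✓, 598 mod 13 = 0 ✓, 598 mod 11 = 4 ✓.

x ≡ 598 (mod 1144).


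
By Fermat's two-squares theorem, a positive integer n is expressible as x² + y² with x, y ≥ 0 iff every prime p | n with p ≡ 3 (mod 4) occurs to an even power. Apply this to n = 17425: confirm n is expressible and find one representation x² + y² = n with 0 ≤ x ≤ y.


Step 1: Factor n = 17425 = 5^2 · 17 · 41.
Step 2: Check the mod-4 condition on each prime factor: 5 ≡ 1 (mod 4), exponent 2; 17 ≡ 1 (mod 4), exponent 1; 41 ≡ 1 (mod 4), exponent 1.
All primes ≡ 3 (mod 4) appear to even exponent (or don't appear), so by the two-squares theorem n IS expressible as a sum of two squares.
Step 3: Build a representation. Group n = k² · m with k = 5 and m = 17 · 41 = 697 (a product of primes ≡ 1 (mod 4)); a representation of m scales to one of n via (k·x)² + (k·y)² = k²(x² + y²). Each prime p ≡ 1 (mod 4) is itself a sum of two squares; find a² by testing p − a² for a perfect square:
  17: 17 − 1² = 16 = 4² ⇒ 17 = 1² + 4².
  41: 41 − 1² = 40, 41 − 2² = 37, 41 − 3² = 32, 41 − 4² = 25 = 5² ⇒ 41 = 4² + 5².
  Combine using the Brahmagupta–Fibonacci identity (a² + b²)(c² + d²) = (ac − bd)² + (ad + bc)² = (ac + bd)² + (ad − bc)²:
  17 · 41 = 697: from (1² + 4²)(4² + 5²), take (1·4 − 4·5, 1·5 + 4·4) = (4 − 20, 5 + 16) = (-16, 21); dropping signs (only squares matter) gives (16, 21); check 16² + 21² = 256 + 441 = 697 ✓.
  Scale by k = 5: (5·16, 5·21) = (80, 105).
Step 4: Order so x ≤ y and verify: 80² + 105² = 6400 + 11025 = 17425 = n. ✓

n = 17425 = 80² + 105² (one valid representation with x ≤ y).


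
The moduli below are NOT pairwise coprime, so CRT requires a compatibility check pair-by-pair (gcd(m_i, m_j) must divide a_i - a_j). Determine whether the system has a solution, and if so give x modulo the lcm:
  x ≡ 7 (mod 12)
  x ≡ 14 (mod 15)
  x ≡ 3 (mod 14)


Moduli 12, 15, 14 are not pairwise coprime, so CRT works modulo lcm(m_i) when all pairwise compatibility conditions hold.
Pairwise compatibility: gcd(m_i, m_j) must divide a_i - a_j for every pair.
Merge one congruence at a time:
  Start: x ≡ 7 (mod 12).
  Combine with x ≡ 14 (mod 15): gcd(12, 15) = 3, and 14 - 7 = 7 is NOT divisible by 3.
    ⇒ system is inconsistent (no integer solution).

No solution (the system is inconsistent).


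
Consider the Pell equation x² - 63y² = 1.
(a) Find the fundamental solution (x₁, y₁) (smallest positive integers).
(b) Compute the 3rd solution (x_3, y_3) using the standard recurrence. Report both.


Step 1: Find the fundamental solution (x₁, y₁) of x² - 63y² = 1.
  Expand √63 as a continued fraction. a₀ = ⌊√63⌋ = 7; iterate m_{k+1} = d_k·a_k − m_k, d_{k+1} = (63 − m_{k+1}²)/d_k, a_{k+1} = ⌊(a₀ + m_{k+1})/d_{k+1}⌋ (starting m₀ = 0, d₀ = 1), with convergents p_k = a_k·p_{k-1} + p_{k-2}, q_k = a_k·q_{k-1} + q_{k-2} (p₋₁ = 1, q₋₁ = 0):
  k = 0: a₀ = 7; p₀/q₀ = 7/1; p₀² − 63·q₀² = 49 − 63 = -14.
  k = 1: m = 7, d = 14, a = ⌊(7 + 7)/14⌋ = 1; p/q = (1·7 + 1)/(1·1 + 0) = 8/1; p² − 63·q² = 64 − 63 = 1.
  The first convergent with p² − 63·q² = 1 gives the fundamental solution (x₁, y₁) = (8, 1).
Step 2: Apply the recurrence (x_{n+1}, y_{n+1}) = (x₁x_n + 63y₁y_n, x₁y_n + y₁x_n) repeatedly.
  From (x_1, y_1) = (8, 1): x_2 = 8·8 + 63·1·1 = 127; y_2 = 8·1 + 1·8 = 16.
  From (x_2, y_2) = (127, 16): x_3 = 8·127 + 63·1·16 = 2024; y_3 = 8·16 + 1·127 = 255.
Step 3: Verify x_3² - 63·y_3² = 4096576 - 4096575 = 1 (should be 1). ✓

(x_1, y_1) = (8, 1); (x_3, y_3) = (2024, 255).


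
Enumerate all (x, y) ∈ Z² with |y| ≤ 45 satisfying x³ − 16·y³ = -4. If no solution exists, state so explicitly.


The equation is x³ - 16y³ = -4. For fixed y, x³ = 16·y³ − 4, so a solution requires the RHS to be a perfect cube.
Strategy: iterate y from -45 to 45, compute RHS = 16·y³ − 4, and check whether it is a (positive or negative) perfect cube.
Check small values of y:
  y = 0: RHS = -4 is not a perfect cube.
  y = 1: RHS = 12 is not a perfect cube.
  y = -1: RHS = -20 is not a perfect cube.
  y = 2: RHS = 124 is not a perfect cube.
  y = -2: RHS = -132 is not a perfect cube.
  y = 3: RHS = 428 is not a perfect cube.
  y = -3: RHS = -436 is not a perfect cube.
Continuing the search up to |y| = 45 finds no solutions either.
No (x, y) in the scanned range satisfies the equation.

No integer solutions with |y| ≤ 45.


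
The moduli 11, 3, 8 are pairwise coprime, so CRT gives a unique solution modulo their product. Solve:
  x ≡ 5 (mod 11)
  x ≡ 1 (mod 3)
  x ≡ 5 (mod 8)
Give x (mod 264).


Moduli 11, 3, 8 are pairwise coprime; by CRT there is a unique solution modulo M = 11 · 3 · 8 = 264.
Solve pairwise, accumulating the modulus:
  Start with x ≡ 5 (mod 11).
  Combine with x ≡ 1 (mod 3): since gcd(11, 3) = 1, we get a unique residue mod 33.
    Write x = 5 + 11·t and substitute into x ≡ 1 (mod 3): 11·t ≡ 1 − 5 = -4 (mod 3).
    Reduce coefficients mod 3: 2·t ≡ 2 (mod 3).
    The inverse of 2 mod 3 is 2 (since 2·2 = 4 = 1·3 + 1), so t ≡ 2·2 = 4 ≡ 1 (mod 3).
    Then x = 5 + 11·1 = 16, valid modulo lcm(11, 3) = 33: x ≡ 16 (mod 33).
  Combine with x ≡ 5 (mod 8): since gcd(33, 8) = 1, we get a unique residue mod 264.
    Write x = 16 + 33·t and substitute into x ≡ 5 (mod 8): 33·t ≡ 5 − 16 = -11 (mod 8).
    Reduce coefficients mod 8: 1·t ≡ 5 (mod 8).
    So t ≡ 5 (mod 8).
    Then x = 16 + 33·5 = 181, valid modulo lcm(33, 8) = 264: x ≡ 181 (mod 264).
Verify: 181 mod 11 = 5 ✓, 181 mod 3 = 1 ✓, 181 mod 8 = 5 ✓.

x ≡ 181 (mod 264).


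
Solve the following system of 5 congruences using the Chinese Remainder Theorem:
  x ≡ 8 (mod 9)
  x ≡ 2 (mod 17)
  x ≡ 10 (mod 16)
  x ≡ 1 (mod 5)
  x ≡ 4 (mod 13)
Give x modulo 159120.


Product of moduli M = 9 · 17 · 16 · 5 · 13 = 159120.
Merge one congruence at a time:
  Start: x ≡ 8 (mod 9).
  Combine with x ≡ 2 (mod 17); new modulus lcm = 153.
    Write x = 8 + 9·t and substitute into x ≡ 2 (mod 17): 9·t ≡ 2 − 8 = -6 (mod 17).
    Reduce coefficients mod 17: 9·t ≡ 11 (mod 17).
    The inverse of 9 mod 17 is 2 (since 9·2 = 18 = 1·17 + 1), so t ≡ 2·11 = 22 ≡ 5 (mod 17).
    Then x = 8 + 9·5 = 53, valid modulo lcm(9, 17) = 153: x ≡ 53 (mod 153).
  Combine with x ≡ 10 (mod 16); new modulus lcm = 2448.
    Write x = 53 + 153·t and substitute into x ≡ 10 (mod 16): 153·t ≡ 10 − 53 = -43 (mod 16).
    Reduce coefficients mod 16: 9·t ≡ 5 (mod 16).
    The inverse of 9 mod 16 is 9 (since 9·9 = 81 = 5·16 + 1), so t ≡ 9·5 = 45 ≡ 13 (mod 16).
    Then x = 53 + 153·13 = 2042, valid modulo lcm(153, 16) = 2448: x ≡ 2042 (mod 2448).
  Combine with x ≡ 1 (mod 5); new modulus lcm = 12240.
    Write x = 2042 + 2448·t and substitute into x ≡ 1 (mod 5): 2448·t ≡ 1 − 2042 = -2041 (mod 5).
    Reduce coefficients mod 5: 3·t ≡ 4 (mod 5).
    The inverse of 3 mod 5 is 2 (since 3·2 = 6 = 1·5 + 1), so t ≡ 2·4 = 8 ≡ 3 (mod 5).
    Then x = 2042 + 2448·3 = 9386, valid modulo lcm(2448, 5) = 12240: x ≡ 9386 (mod 12240).
  Combine with x ≡ 4 (mod 13); new modulus lcm = 159120.
    Write x = 9386 + 12240·t and substitute into x ≡ 4 (mod 13): 12240·t ≡ 4 − 9386 = -9382 (mod 13).
    Reduce coefficients mod 13: 7·t ≡ 4 (mod 13).
    The inverse of 7 mod 13 is 2 (since 7·2 = 14 = 1·13 + 1), so t ≡ 2·4 = 8 ≡ 8 (mod 13).
    Then x = 9386 + 12240·8 = 107306, valid modulo lcm(12240, 13) = 159120: x ≡ 107306 (mod 159120).
Verify against each original: 107306 mod 9 = 8, 107306 mod 17 = 2, 107306 mod 16 = 10, 107306 mod 5 = 1, 107306 mod 13 = 4.

x ≡ 107306 (mod 159120).


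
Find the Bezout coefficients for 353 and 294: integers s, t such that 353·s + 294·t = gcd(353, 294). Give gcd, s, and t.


Euclidean algorithm on (353, 294) — divide until remainder is 0:
  353 = 1 · 294 + 59
  294 = 4 · 59 + 58
  59 = 1 · 58 + 1
  58 = 58 · 1 + 0
gcd(353, 294) = 1.
Track Bezout coefficients alongside the remainders: start with r₀ = 353 = a·1 + b·0 (s = 1, t = 0) and r₁ = 294 = a·0 + b·1 (s = 0, t = 1); each new remainder r_{k+1} = r_{k-1} − q_k·r_k inherits s_{k+1} = s_{k-1} − q_k·s_k, t_{k+1} = t_{k-1} − q_k·t_k, so r_k = a·s_k + b·t_k at every step:
  q = 1: r = 59, s = 1 − 1·0 = 1, t = 0 − 1·1 = -1  (check: 353·1 + 294·(-1) = 59)
  q = 4: r = 58, s = 0 − 4·1 = -4, t = 1 − 4·(-1) = 5  (check: 353·(-4) + 294·5 = 58)
  q = 1: r = 1, s = 1 − 1·(-4) = 5, t = -1 − 1·5 = -6  (check: 353·5 + 294·(-6) = 1)
The row with r = 1 (the gcd) gives the Bezout coefficients s = 5, t = -6.
Result: 353 · (5) + 294 · (-6) = 1.

gcd(353, 294) = 1; s = 5, t = -6 (check: 353·5 + 294·(-6) = 1).


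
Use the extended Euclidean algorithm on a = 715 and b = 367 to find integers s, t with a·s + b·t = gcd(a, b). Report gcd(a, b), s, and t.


Euclidean algorithm on (715, 367) — divide until remainder is 0:
  715 = 1 · 367 + 348
  367 = 1 · 348 + 19
  348 = 18 · 19 + 6
  19 = 3 · 6 + 1
  6 = 6 · 1 + 0
gcd(715, 367) = 1.
Track Bezout coefficients alongside the remainders: start with r₀ = 715 = a·1 + b·0 (s = 1, t = 0) and r₁ = 367 = a·0 + b·1 (s = 0, t = 1); each new remainder r_{k+1} = r_{k-1} − q_k·r_k inherits s_{k+1} = s_{k-1} − q_k·s_k, t_{k+1} = t_{k-1} − q_k·t_k, so r_k = a·s_k + b·t_k at every step:
  q = 1: r = 348, s = 1 − 1·0 = 1, t = 0 − 1·1 = -1  (check: 715·1 + 367·(-1) = 348)
  q = 1: r = 19, s = 0 − 1·1 = -1, t = 1 − 1·(-1) = 2  (check: 715·(-1) + 367·2 = 19)
  q = 18: r = 6, s = 1 − 18·(-1) = 19, t = -1 − 18·2 = -37  (check: 715·19 + 367·(-37) = 6)
  q = 3: r = 1, s = -1 − 3·19 = -58, t = 2 − 3·(-37) = 113  (check: 715·(-58) + 367·113 = 1)
The row with r = 1 (the gcd) gives the Bezout coefficients s = -58, t = 113.
Result: 715 · (-58) + 367 · (113) = 1.

gcd(715, 367) = 1; s = -58, t = 113 (check: 715·(-58) + 367·113 = 1).


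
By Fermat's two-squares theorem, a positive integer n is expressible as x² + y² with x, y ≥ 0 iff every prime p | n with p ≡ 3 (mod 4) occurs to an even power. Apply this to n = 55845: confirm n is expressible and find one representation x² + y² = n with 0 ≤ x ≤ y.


Step 1: Factor n = 55845 = 3^2 · 5 · 17 · 73.
Step 2: Check the mod-4 condition on each prime factor: 3 ≡ 3 (mod 4), exponent 2 (must be even); 5 ≡ 1 (mod 4), exponent 1; 17 ≡ 1 (mod 4), exponent 1; 73 ≡ 1 (mod 4), exponent 1.
All primes ≡ 3 (mod 4) appear to even exponent (or don't appear), so by the two-squares theorem n IS expressible as a sum of two squares.
Step 3: Build a representation. Group n = k² · m with k = 3 and m = 5 · 17 · 73 = 6205 (a product of primes ≡ 1 (mod 4)); a representation of m scales to one of n via (k·x)² + (k·y)² = k²(x² + y²). Each prime p ≡ 1 (mod 4) is itself a sum of two squares; find a² by testing p − a² for a perfect square:
  5: 5 − 1² = 4 = 2² ⇒ 5 = 1² + 2².
  17: 17 − 1² = 16 = 4² ⇒ 17 = 1² + 4².
  73: 73 − 1² = 72, 73 − 2² = 69, 73 − 3² = 64 = 8² ⇒ 73 = 3² + 8².
  Combine using the Brahmagupta–Fibonacci identity (a² + b²)(c² + d²) = (ac − bd)² + (ad + bc)² = (ac + bd)² + (ad − bc)²:
  5 · 17 = 85: from (1² + 2²)(1² + 4²), take (1·1 − 2·4, 1·4 + 2·1) = (1 − 8, 4 + 2) = (-7, 6); dropping signs (only squares matter) gives (7, 6); check 7² + 6² = 49 + 36 = 85 ✓.
  85 · 73 = 6205: from (7² + 6²)(3² + 8²), take (7·3 − 6·8, 7·8 + 6·3) = (21 − 48, 56 + 18) = (-27, 74); dropping signs (only squares matter) gives (27, 74); check 27² + 74² = 729 + 5476 = 6205 ✓.
  Scale by k = 3: (3·27, 3·74) = (81, 222).
Step 4: Order so x ≤ y and verify: 81² + 222² = 6561 + 49284 = 55845 = n. ✓

n = 55845 = 81² + 222² (one valid representation with x ≤ y).


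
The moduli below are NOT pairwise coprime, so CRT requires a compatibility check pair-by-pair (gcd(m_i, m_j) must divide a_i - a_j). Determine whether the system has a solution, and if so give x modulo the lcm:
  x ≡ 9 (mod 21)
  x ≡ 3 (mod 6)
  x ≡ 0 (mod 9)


Moduli 21, 6, 9 are not pairwise coprime, so CRT works modulo lcm(m_i) when all pairwise compatibility conditions hold.
Pairwise compatibility: gcd(m_i, m_j) must divide a_i - a_j for every pair.
Merge one congruence at a time:
  Start: x ≡ 9 (mod 21).
  Combine with x ≡ 3 (mod 6): gcd(21, 6) = 3; 3 - 9 = -6, which IS divisible by 3, so compatible.
    Write x = 9 + 21·t and substitute into x ≡ 3 (mod 6): 21·t ≡ 3 − 9 = -6 (mod 6).
    Divide the congruence (and modulus) by g = 3: 7·t ≡ -2 (mod 2).
    Reduce coefficients mod 2: 1·t ≡ 0 (mod 2).
    So t ≡ 0 (mod 2).
    Then x = 9 + 21·0 = 9, valid modulo lcm(21, 6) = 42: x ≡ 9 (mod 42).
  Combine with x ≡ 0 (mod 9): gcd(42, 9) = 3; 0 - 9 = -9, which IS divisible by 3, so compatible.
    Write x = 9 + 42·t and substitute into x ≡ 0 (mod 9): 42·t ≡ 0 − 9 = -9 (mod 9).
    Divide the congruence (and modulus) by g = 3: 14·t ≡ -3 (mod 3).
    Reduce coefficients mod 3: 2·t ≡ 0 (mod 3).
    The inverse of 2 mod 3 is 2 (since 2·2 = 4 = 1·3 + 1), so t ≡ 2·0 = 0 ≡ 0 (mod 3).
    Then x = 9 + 42·0 = 9, valid modulo lcm(42, 9) = 126: x ≡ 9 (mod 126).
Verify: 9 mod 21 = 9, 9 mod 6 = 3, 9 mod 9 = 0.

x ≡ 9 (mod 126).


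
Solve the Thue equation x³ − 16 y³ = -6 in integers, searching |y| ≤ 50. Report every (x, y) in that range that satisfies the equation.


The equation is x³ - 16y³ = -6. For fixed y, x³ = 16·y³ − 6, so a solution requires the RHS to be a perfect cube.
Strategy: iterate y from -50 to 50, compute RHS = 16·y³ − 6, and check whether it is a (positive or negative) perfect cube.
Check small values of y:
  y = 0: RHS = -6 is not a perfect cube.
  y = 1: RHS = 10 is not a perfect cube.
  y = -1: RHS = -22 is not a perfect cube.
  y = 2: RHS = 122 is not a perfect cube.
  y = -2: RHS = -134 is not a perfect cube.
  y = 3: RHS = 426 is not a perfect cube.
  y = -3: RHS = -438 is not a perfect cube.
Continuing the search up to |y| = 50 finds no solutions either.
No (x, y) in the scanned range satisfies the equation.

No integer solutions with |y| ≤ 50.


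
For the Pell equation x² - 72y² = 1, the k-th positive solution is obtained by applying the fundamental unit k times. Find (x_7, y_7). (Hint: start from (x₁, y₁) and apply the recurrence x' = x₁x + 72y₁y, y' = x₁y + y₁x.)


Step 1: Find the fundamental solution (x₁, y₁) of x² - 72y² = 1.
  Expand √72 as a continued fraction. a₀ = ⌊√72⌋ = 8; iterate m_{k+1} = d_k·a_k − m_k, d_{k+1} = (72 − m_{k+1}²)/d_k, a_{k+1} = ⌊(a₀ + m_{k+1})/d_{k+1}⌋ (starting m₀ = 0, d₀ = 1), with convergents p_k = a_k·p_{k-1} + p_{k-2}, q_k = a_k·q_{k-1} + q_{k-2} (p₋₁ = 1, q₋₁ = 0):
  k = 0: a₀ = 8; p₀/q₀ = 8/1; p₀² − 72·q₀² = 64 − 72 = -8.
  k = 1: m = 8, d = 8, a = ⌊(8 + 8)/8⌋ = 2; p/q = (2·8 + 1)/(2·1 + 0) = 17/2; p² − 72·q² = 289 − 288 = 1.
  The first convergent with p² − 72·q² = 1 gives the fundamental solution (x₁, y₁) = (17, 2).
Step 2: Apply the recurrence (x_{n+1}, y_{n+1}) = (x₁x_n + 72y₁y_n, x₁y_n + y₁x_n) repeatedly.
  From (x_1, y_1) = (17, 2): x_2 = 17·17 + 72·2·2 = 577; y_2 = 17·2 + 2·17 = 68.
  From (x_2, y_2) = (577, 68): x_3 = 17·577 + 72·2·68 = 19601; y_3 = 17·68 + 2·577 = 2310.
  From (x_3, y_3) = (19601, 2310): x_4 = 17·19601 + 72·2·2310 = 665857; y_4 = 17·2310 + 2·19601 = 78472.
  From (x_4, y_4) = (665857, 78472): x_5 = 17·665857 + 72·2·78472 = 22619537; y_5 = 17·78472 + 2·665857 = 2665738.
  From (x_5, y_5) = (22619537, 2665738): x_6 = 17·22619537 + 72·2·2665738 = 768398401; y_6 = 17·2665738 + 2·22619537 = 90556620.
  From (x_6, y_6) = (768398401, 90556620): x_7 = 17·768398401 + 72·2·90556620 = 26102926097; y_7 = 17·90556620 + 2·768398401 = 3076259342.
Step 3: Verify x_7² - 72·y_7² = 681362750825443653409 - 681362750825443653408 = 1 (should be 1). ✓

(x_1, y_1) = (17, 2); (x_7, y_7) = (26102926097, 3076259342).


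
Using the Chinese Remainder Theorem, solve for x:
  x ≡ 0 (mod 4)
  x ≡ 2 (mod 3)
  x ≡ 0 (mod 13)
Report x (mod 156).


Moduli 4, 3, 13 are pairwise coprime; by CRT there is a unique solution modulo M = 4 · 3 · 13 = 156.
Solve pairwise, accumulating the modulus:
  Start with x ≡ 0 (mod 4).
  Combine with x ≡ 2 (mod 3): since gcd(4, 3) = 1, we get a unique residue mod 12.
    Write x = 0 + 4·t and substitute into x ≡ 2 (mod 3): 4·t ≡ 2 − 0 = 2 (mod 3).
    Reduce coefficients mod 3: 1·t ≡ 2 (mod 3).
    So t ≡ 2 (mod 3).
    Then x = 0 + 4·2 = 8, valid modulo lcm(4, 3) = 12: x ≡ 8 (mod 12).
  Combine with x ≡ 0 (mod 13): since gcd(12, 13) = 1, we get a unique residue mod 156.
    Write x = 8 + 12·t and substitute into x ≡ 0 (mod 13): 12·t ≡ 0 − 8 = -8 (mod 13).
    Reduce coefficients mod 13: 12·t ≡ 5 (mod 13).
    The inverse of 12 mod 13 is 12 (since 12·12 = 144 = 11·13 + 1), so t ≡ 12·5 = 60 ≡ 8 (mod 13).
    Then x = 8 + 12·8 = 104, valid modulo lcm(12, 13) = 156: x ≡ 104 (mod 156).
Verify: 104 mod 4 = 0 ✓, 104 mod 3 = 2 ✓, 104 mod 13 = 0 ✓.

x ≡ 104 (mod 156).


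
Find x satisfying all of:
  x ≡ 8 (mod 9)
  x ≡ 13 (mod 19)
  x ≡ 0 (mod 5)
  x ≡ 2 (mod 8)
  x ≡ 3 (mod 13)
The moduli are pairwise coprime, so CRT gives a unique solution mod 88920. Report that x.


Product of moduli M = 9 · 19 · 5 · 8 · 13 = 88920.
Merge one congruence at a time:
  Start: x ≡ 8 (mod 9).
  Combine with x ≡ 13 (mod 19); new modulus lcm = 171.
    Write x = 8 + 9·t and substitute into x ≡ 13 (mod 19): 9·t ≡ 13 − 8 = 5 (mod 19).
    The inverse of 9 mod 19 is 17 (since 9·17 = 153 = 8·19 + 1), so t ≡ 17·5 = 85 ≡ 9 (mod 19).
    Then x = 8 + 9·9 = 89, valid modulo lcm(9, 19) = 171: x ≡ 89 (mod 171).
  Combine with x ≡ 0 (mod 5); new modulus lcm = 855.
    Write x = 89 + 171·t and substitute into x ≡ 0 (mod 5): 171·t ≡ 0 − 89 = -89 (mod 5).
    Reduce coefficients mod 5: 1·t ≡ 1 (mod 5).
    So t ≡ 1 (mod 5).
    Then x = 89 + 171·1 = 260, valid modulo lcm(171, 5) = 855: x ≡ 260 (mod 855).
  Combine with x ≡ 2 (mod 8); new modulus lcm = 6840.
    Write x = 260 + 855·t and substitute into x ≡ 2 (mod 8): 855·t ≡ 2 − 260 = -258 (mod 8).
    Reduce coefficients mod 8: 7·t ≡ 6 (mod 8).
    The inverse of 7 mod 8 is 7 (since 7·7 = 49 = 6·8 + 1), so t ≡ 7·6 = 42 ≡ 2 (mod 8).
    Then x = 260 + 855·2 = 1970, valid modulo lcm(855, 8) = 6840: x ≡ 1970 (mod 6840).
  Combine with x ≡ 3 (mod 13); new modulus lcm = 88920.
    Write x = 1970 + 6840·t and substitute into x ≡ 3 (mod 13): 6840·t ≡ 3 − 1970 = -1967 (mod 13).
    Reduce coefficients mod 13: 2·t ≡ 9 (mod 13).
    The inverse of 2 mod 13 is 7 (since 2·7 = 14 = 1·13 + 1), so t ≡ 7·9 = 63 ≡ 11 (mod 13).
    Then x = 1970 + 6840·11 = 77210, valid modulo lcm(6840, 13) = 88920: x ≡ 77210 (mod 88920).
Verify against each original: 77210 mod 9 = 8, 77210 mod 19 = 13, 77210 mod 5 = 0, 77210 mod 8 = 2, 77210 mod 13 = 3.

x ≡ 77210 (mod 88920).


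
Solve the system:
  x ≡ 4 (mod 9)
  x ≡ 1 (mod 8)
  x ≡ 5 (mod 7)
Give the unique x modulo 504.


Moduli 9, 8, 7 are pairwise coprime; by CRT there is a unique solution modulo M = 9 · 8 · 7 = 504.
Solve pairwise, accumulating the modulus:
  Start with x ≡ 4 (mod 9).
  Combine with x ≡ 1 (mod 8): since gcd(9, 8) = 1, we get a unique residue mod 72.
    Write x = 4 + 9·t and substitute into x ≡ 1 (mod 8): 9·t ≡ 1 − 4 = -3 (mod 8).
    Reduce coefficients mod 8: 1·t ≡ 5 (mod 8).
    So t ≡ 5 (mod 8).
    Then x = 4 + 9·5 = 49, valid modulo lcm(9, 8) = 72: x ≡ 49 (mod 72).
  Combine with x ≡ 5 (mod 7): since gcd(72, 7) = 1, we get a unique residue mod 504.
    Write x = 49 + 72·t and substitute into x ≡ 5 (mod 7): 72·t ≡ 5 − 49 = -44 (mod 7).
    Reduce coefficients mod 7: 2·t ≡ 5 (mod 7).
    The inverse of 2 mod 7 is 4 (since 2·4 = 8 = 1·7 + 1), so t ≡ 4·5 = 20 ≡ 6 (mod 7).
    Then x = 49 + 72·6 = 481, valid modulo lcm(72, 7) = 504: x ≡ 481 (mod 504).
Verify: 481 mod 9 = 4 ✓, 481 mod 8 = 1 ✓, 481 mod 7 = 5 ✓.

x ≡ 481 (mod 504).


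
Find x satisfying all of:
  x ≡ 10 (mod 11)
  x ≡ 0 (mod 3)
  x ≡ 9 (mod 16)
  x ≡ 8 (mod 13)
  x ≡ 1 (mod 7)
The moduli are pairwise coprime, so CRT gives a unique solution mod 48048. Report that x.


Product of moduli M = 11 · 3 · 16 · 13 · 7 = 48048.
Merge one congruence at a time:
  Start: x ≡ 10 (mod 11).
  Combine with x ≡ 0 (mod 3); new modulus lcm = 33.
    Write x = 10 + 11·t and substitute into x ≡ 0 (mod 3): 11·t ≡ 0 − 10 = -10 (mod 3).
    Reduce coefficients mod 3: 2·t ≡ 2 (mod 3).
    The inverse of 2 mod 3 is 2 (since 2·2 = 4 = 1·3 + 1), so t ≡ 2·2 = 4 ≡ 1 (mod 3).
    Then x = 10 + 11·1 = 21, valid modulo lcm(11, 3) = 33: x ≡ 21 (mod 33).
  Combine with x ≡ 9 (mod 16); new modulus lcm = 528.
    Write x = 21 + 33·t and substitute into x ≡ 9 (mod 16): 33·t ≡ 9 − 21 = -12 (mod 16).
    Reduce coefficients mod 16: 1·t ≡ 4 (mod 16).
    So t ≡ 4 (mod 16).
    Then x = 21 + 33·4 = 153, valid modulo lcm(33, 16) = 528: x ≡ 153 (mod 528).
  Combine with x ≡ 8 (mod 13); new modulus lcm = 6864.
    Write x = 153 + 528·t and substitute into x ≡ 8 (mod 13): 528·t ≡ 8 − 153 = -145 (mod 13).
    Reduce coefficients mod 13: 8·t ≡ 11 (mod 13).
    The inverse of 8 mod 13 is 5 (since 8·5 = 40 = 3·13 + 1), so t ≡ 5·11 = 55 ≡ 3 (mod 13).
    Then x = 153 + 528·3 = 1737, valid modulo lcm(528, 13) = 6864: x ≡ 1737 (mod 6864).
  Combine with x ≡ 1 (mod 7); new modulus lcm = 48048.
    Write x = 1737 + 6864·t and substitute into x ≡ 1 (mod 7): 6864·t ≡ 1 − 1737 = -1736 (mod 7).
    Reduce coefficients mod 7: 4·t ≡ 0 (mod 7).
    The inverse of 4 mod 7 is 2 (since 4·2 = 8 = 1·7 + 1), so t ≡ 2·0 = 0 ≡ 0 (mod 7).
    Then x = 1737 + 6864·0 = 1737, valid modulo lcm(6864, 7) = 48048: x ≡ 1737 (mod 48048).
Verify against each original: 1737 mod 11 = 10, 1737 mod 3 = 0, 1737 mod 16 = 9, 1737 mod 13 = 8, 1737 mod 7 = 1.

x ≡ 1737 (mod 48048).


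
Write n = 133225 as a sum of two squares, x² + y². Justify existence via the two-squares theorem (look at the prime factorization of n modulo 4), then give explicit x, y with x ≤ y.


Step 1: Factor n = 133225 = 5^2 · 73^2.
Step 2: Check the mod-4 condition on each prime factor: 5 ≡ 1 (mod 4), exponent 2; 73 ≡ 1 (mod 4), exponent 2.
All primes ≡ 3 (mod 4) appear to even exponent (or don't appear), so by the two-squares theorem n IS expressible as a sum of two squares.
Step 3: Build a representation. Group n = k² · m with k = 5 and m = 73 · 73 = 5329 (a product of primes ≡ 1 (mod 4)); a representation of m scales to one of n via (k·x)² + (k·y)² = k²(x² + y²). Each prime p ≡ 1 (mod 4) is itself a sum of two squares; find a² by testing p − a² for a perfect square:
  73: 73 − 1² = 72, 73 − 2² = 69, 73 − 3² = 64 = 8² ⇒ 73 = 3² + 8².
  Combine using the Brahmagupta–Fibonacci identity (a² + b²)(c² + d²) = (ac − bd)² + (ad + bc)² = (ac + bd)² + (ad − bc)²:
  73 · 73 = 5329: from (3² + 8²)(3² + 8²), take (3·3 − 8·8, 3·8 + 8·3) = (9 − 64, 24 + 24) = (-55, 48); dropping signs (only squares matter) gives (55, 48); check 55² + 48² = 3025 + 2304 = 5329 ✓.
  Scale by k = 5: (5·55, 5·48) = (275, 240).
Step 4: Order so x ≤ y and verify: 240² + 275² = 57600 + 75625 = 133225 = n. ✓

n = 133225 = 240² + 275² (one valid representation with x ≤ y).


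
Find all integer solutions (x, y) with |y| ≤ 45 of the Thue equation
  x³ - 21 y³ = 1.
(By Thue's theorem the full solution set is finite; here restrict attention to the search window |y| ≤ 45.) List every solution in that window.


The equation is x³ - 21y³ = 1. For fixed y, x³ = 21·y³ + 1, so a solution requires the RHS to be a perfect cube.
Strategy: iterate y from -45 to 45, compute RHS = 21·y³ + 1, and check whether it is a (positive or negative) perfect cube.
Check small values of y:
  y = 0: RHS = 1 = (1)³ ⇒ x = 1 works.
  y = 1: RHS = 22 is not a perfect cube.
  y = -1: RHS = -20 is not a perfect cube.
  y = 2: RHS = 169 is not a perfect cube.
  y = -2: RHS = -167 is not a perfect cube.
  y = 3: RHS = 568 is not a perfect cube.
  y = -3: RHS = -566 is not a perfect cube.
Continuing the search up to |y| = 45 finds no further solutions beyond those listed.
Collected solutions: (1, 0).

Solutions (with |y| ≤ 45): (1, 0).


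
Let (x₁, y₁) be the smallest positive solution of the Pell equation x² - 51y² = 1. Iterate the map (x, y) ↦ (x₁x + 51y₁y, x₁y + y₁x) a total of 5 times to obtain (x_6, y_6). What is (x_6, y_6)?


Step 1: Find the fundamental solution (x₁, y₁) of x² - 51y² = 1.
  Expand √51 as a continued fraction. a₀ = ⌊√51⌋ = 7; iterate m_{k+1} = d_k·a_k − m_k, d_{k+1} = (51 − m_{k+1}²)/d_k, a_{k+1} = ⌊(a₀ + m_{k+1})/d_{k+1}⌋ (starting m₀ = 0, d₀ = 1), with convergents p_k = a_k·p_{k-1} + p_{k-2}, q_k = a_k·q_{k-1} + q_{k-2} (p₋₁ = 1, q₋₁ = 0):
  k = 0: a₀ = 7; p₀/q₀ = 7/1; p₀² − 51·q₀² = 49 − 51 = -2.
  k = 1: m = 7, d = 2, a = ⌊(7 + 7)/2⌋ = 7; p/q = (7·7 + 1)/(7·1 + 0) = 50/7; p² − 51·q² = 2500 − 2499 = 1.
  The first convergent with p² − 51·q² = 1 gives the fundamental solution (x₁, y₁) = (50, 7).
Step 2: Apply the recurrence (x_{n+1}, y_{n+1}) = (x₁x_n + 51y₁y_n, x₁y_n + y₁x_n) repeatedly.
  From (x_1, y_1) = (50, 7): x_2 = 50·50 + 51·7·7 = 4999; y_2 = 50·7 + 7·50 = 700.
  From (x_2, y_2) = (4999, 700): x_3 = 50·4999 + 51·7·700 = 499850; y_3 = 50·700 + 7·4999 = 69993.
  From (x_3, y_3) = (499850, 69993): x_4 = 50·499850 + 51·7·69993 = 49980001; y_4 = 50·69993 + 7·499850 = 6998600.
  From (x_4, y_4) = (49980001, 6998600): x_5 = 50·49980001 + 51·7·6998600 = 4997500250; y_5 = 50·6998600 + 7·49980001 = 699790007.
  From (x_5, y_5) = (4997500250, 699790007): x_6 = 50·4997500250 + 51·7·699790007 = 499700044999; y_6 = 50·699790007 + 7·4997500250 = 69972002100.
Step 3: Verify x_6² - 51·y_6² = 249700134972002624910001 - 249700134972002624910000 = 1 (should be 1). ✓

(x_1, y_1) = (50, 7); (x_6, y_6) = (499700044999, 69972002100).


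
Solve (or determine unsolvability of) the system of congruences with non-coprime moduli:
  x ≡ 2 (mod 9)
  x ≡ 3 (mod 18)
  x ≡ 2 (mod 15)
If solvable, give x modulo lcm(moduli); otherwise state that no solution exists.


Moduli 9, 18, 15 are not pairwise coprime, so CRT works modulo lcm(m_i) when all pairwise compatibility conditions hold.
Pairwise compatibility: gcd(m_i, m_j) must divide a_i - a_j for every pair.
Merge one congruence at a time:
  Start: x ≡ 2 (mod 9).
  Combine with x ≡ 3 (mod 18): gcd(9, 18) = 9, and 3 - 2 = 1 is NOT divisible by 9.
    ⇒ system is inconsistent (no integer solution).

No solution (the system is inconsistent).


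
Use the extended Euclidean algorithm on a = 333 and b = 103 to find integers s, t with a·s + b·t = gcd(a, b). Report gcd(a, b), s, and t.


Euclidean algorithm on (333, 103) — divide until remainder is 0:
  333 = 3 · 103 + 24
  103 = 4 · 24 + 7
  24 = 3 · 7 + 3
  7 = 2 · 3 + 1
  3 = 3 · 1 + 0
gcd(333, 103) = 1.
Track Bezout coefficients alongside the remainders: start with r₀ = 333 = a·1 + b·0 (s = 1, t = 0) and r₁ = 103 = a·0 + b·1 (s = 0, t = 1); each new remainder r_{k+1} = r_{k-1} − q_k·r_k inherits s_{k+1} = s_{k-1} − q_k·s_k, t_{k+1} = t_{k-1} − q_k·t_k, so r_k = a·s_k + b·t_k at every step:
  q = 3: r = 24, s = 1 − 3·0 = 1, t = 0 − 3·1 = -3  (check: 333·1 + 103·(-3) = 24)
  q = 4: r = 7, s = 0 − 4·1 = -4, t = 1 − 4·(-3) = 13  (check: 333·(-4) + 103·13 = 7)
  q = 3: r = 3, s = 1 − 3·(-4) = 13, t = -3 − 3·13 = -42  (check: 333·13 + 103·(-42) = 3)
  q = 2: r = 1, s = -4 − 2·13 = -30, t = 13 − 2·(-42) = 97  (check: 333·(-30) + 103·97 = 1)
The row with r = 1 (the gcd) gives the Bezout coefficients s = -30, t = 97.
Result: 333 · (-30) + 103 · (97) = 1.

gcd(333, 103) = 1; s = -30, t = 97 (check: 333·(-30) + 103·97 = 1).


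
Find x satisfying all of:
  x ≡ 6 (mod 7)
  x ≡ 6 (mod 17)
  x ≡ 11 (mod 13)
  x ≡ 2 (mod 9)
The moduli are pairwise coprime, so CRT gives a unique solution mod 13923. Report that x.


Product of moduli M = 7 · 17 · 13 · 9 = 13923.
Merge one congruence at a time:
  Start: x ≡ 6 (mod 7).
  Combine with x ≡ 6 (mod 17); new modulus lcm = 119.
    Write x = 6 + 7·t and substitute into x ≡ 6 (mod 17): 7·t ≡ 6 − 6 = 0 (mod 17).
    The inverse of 7 mod 17 is 5 (since 7·5 = 35 = 2·17 + 1), so t ≡ 5·0 = 0 ≡ 0 (mod 17).
    Then x = 6 + 7·0 = 6, valid modulo lcm(7, 17) = 119: x ≡ 6 (mod 119).
  Combine with x ≡ 11 (mod 13); new modulus lcm = 1547.
    Write x = 6 + 119·t and substitute into x ≡ 11 (mod 13): 119·t ≡ 11 − 6 = 5 (mod 13).
    Reduce coefficients mod 13: 2·t ≡ 5 (mod 13).
    The inverse of 2 mod 13 is 7 (since 2·7 = 14 = 1·13 + 1), so t ≡ 7·5 = 35 ≡ 9 (mod 13).
    Then x = 6 + 119·9 = 1077, valid modulo lcm(119, 13) = 1547: x ≡ 1077 (mod 1547).
  Combine with x ≡ 2 (mod 9); new modulus lcm = 13923.
    Write x = 1077 + 1547·t and substitute into x ≡ 2 (mod 9): 1547·t ≡ 2 − 1077 = -1075 (mod 9).
    Reduce coefficients mod 9: 8·t ≡ 5 (mod 9).
    The inverse of 8 mod 9 is 8 (since 8·8 = 64 = 7·9 + 1), so t ≡ 8·5 = 40 ≡ 4 (mod 9).
    Then x = 1077 + 1547·4 = 7265, valid modulo lcm(1547, 9) = 13923: x ≡ 7265 (mod 13923).
Verify against each original: 7265 mod 7 = 6, 7265 mod 17 = 6, 7265 mod 13 = 11, 7265 mod 9 = 2.

x ≡ 7265 (mod 13923).


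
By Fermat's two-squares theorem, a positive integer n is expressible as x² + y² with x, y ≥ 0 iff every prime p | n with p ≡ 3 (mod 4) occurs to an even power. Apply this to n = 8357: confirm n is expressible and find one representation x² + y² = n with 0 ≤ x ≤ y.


Step 1: Factor n = 8357 = 61 · 137.
Step 2: Check the mod-4 condition on each prime factor: 61 ≡ 1 (mod 4), exponent 1; 137 ≡ 1 (mod 4), exponent 1.
All primes ≡ 3 (mod 4) appear to even exponent (or don't appear), so by the two-squares theorem n IS expressible as a sum of two squares.
Step 3: Build a representation. Here n = 61 · 137 is a product of primes ≡ 1 (mod 4). Each prime p ≡ 1 (mod 4) is itself a sum of two squares; find a² by testing p − a² for a perfect square:
  61: 61 − 1² = 60, 61 − 2² = 57, 61 − 3² = 52, 61 − 4² = 45, 61 − 5² = 36 = 6² ⇒ 61 = 5² + 6².
  137: 137 − 1² = 136, 137 − 2² = 133, 137 − 3² = 128, 137 − 4² = 121 = 11² ⇒ 137 = 4² + 11².
  Combine using the Brahmagupta–Fibonacci identity (a² + b²)(c² + d²) = (ac − bd)² + (ad + bc)² = (ac + bd)² + (ad − bc)²:
  61 · 137 = 8357: from (5² + 6²)(4² + 11²), take (5·4 − 6·11, 5·11 + 6·4) = (20 − 66, 55 + 24) = (-46, 79); dropping signs (only squares matter) gives (46, 79); check 46² + 79² = 2116 + 6241 = 8357 ✓.
Step 4: Order so x ≤ y and verify: 46² + 79² = 2116 + 6241 = 8357 = n. ✓

n = 8357 = 46² + 79² (one valid representation with x ≤ y).
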